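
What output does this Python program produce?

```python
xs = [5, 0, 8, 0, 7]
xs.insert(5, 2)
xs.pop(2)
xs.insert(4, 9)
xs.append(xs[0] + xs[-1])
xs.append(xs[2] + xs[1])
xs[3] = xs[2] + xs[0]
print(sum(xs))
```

insert 2 at 5 → [5, 0, 8, 0, 7, 2]
pop(2) removes 8 → [5, 0, 0, 7, 2]
insert 9 at 4 → [5, 0, 0, 7, 9, 2]
append xs[0]+xs[-1] = 5+2 = 7 → [5, 0, 0, 7, 9, 2, 7]
append xs[2]+xs[1] = 0+0 = 0 → [5, 0, 0, 7, 9, 2, 7, 0]
xs[3] = xs[2]+xs[0] = 0+5 = 5 → [5, 0, 0, 5, 9, 2, 7, 0]
sum = 28

28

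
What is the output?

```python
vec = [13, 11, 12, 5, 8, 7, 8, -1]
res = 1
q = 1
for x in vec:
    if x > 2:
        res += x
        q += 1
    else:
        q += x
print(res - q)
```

58

x=13: >2, res = 1+13 = 14; q=2
x=11: >2, res = 14+11 = 25; q=3
x=12: >2, res = 25+12 = 37; q=4
x=5: >2, res = 37+5 = 42; q=5
x=8: >2, res = 42+8 = 50; q=6
x=7: >2, res = 50+7 = 57; q=7
x=8: >2, res = 57+8 = 65; q=8
x=-1: not >2; q=7
res-q = 65-7 = 58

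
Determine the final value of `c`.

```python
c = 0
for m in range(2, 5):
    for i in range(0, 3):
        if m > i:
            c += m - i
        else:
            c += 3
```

21

m=2,i=0: 2>0, c = 0+2 = 2
m=2,i=1: 2>1, c = 2+1 = 3
m=2,i=2: not 2>2, c = 3+3 = 6
m=3,i=0: 3>0, c = 6+3 = 9
m=3,i=1: 3>1, c = 9+2 = 11
m=3,i=2: 3>2, c = 11+1 = 12
m=4,i=0: 4>0, c = 12+4 = 16
m=4,i=1: 4>1, c = 16+3 = 19
m=4,i=2: 4>2, c = 19+2 = 21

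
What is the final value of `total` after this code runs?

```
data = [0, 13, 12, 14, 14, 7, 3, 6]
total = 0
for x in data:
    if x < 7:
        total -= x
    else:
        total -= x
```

x=0: <7, total = 0-0 = 0
x=13: not <7, total = 0-13 = -13
x=12: not <7, total = (-13)-12 = -25
x=14: not <7, total = (-25)-14 = -39
x=14: not <7, total = (-39)-14 = -53
x=7: not <7, total = (-53)-7 = -60
x=3: <7, total = (-60)-3 = -63
x=6: <7, total = (-63)-6 = -69

-69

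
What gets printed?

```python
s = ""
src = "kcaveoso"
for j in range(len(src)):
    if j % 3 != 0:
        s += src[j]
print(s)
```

j=0: skip
j=1: add 'c' → 'c'
j=2: add 'a' → 'ca'
j=3: skip
j=4: add 'e' → 'cae'
j=5: add 'o' → 'caeo'
j=6: skip
j=7: add 'o' → 'caeoo'

caeoo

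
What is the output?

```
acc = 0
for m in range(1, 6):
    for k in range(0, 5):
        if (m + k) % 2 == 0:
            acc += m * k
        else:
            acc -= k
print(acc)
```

46

m=1,k=0: odd sum, acc = 0-0 = 0
m=1,k=1: even sum, acc = 0+1 = 1
m=1,k=2: odd sum, acc = 1-2 = -1
m=1,k=3: even sum, acc = (-1)+3 = 2
m=1,k=4: odd sum, acc = 2-4 = -2
m=2,k=0: even sum, acc = (-2)+0 = -2
m=2,k=1: odd sum, acc = (-2)-1 = -3
m=2,k=2: even sum, acc = (-3)+4 = 1
m=2,k=3: odd sum, acc = 1-3 = -2
m=2,k=4: even sum, acc = (-2)+8 = 6
m=3,k=0: odd sum, acc = 6-0 = 6
m=3,k=1: even sum, acc = 6+3 = 9
m=3,k=2: odd sum, acc = 9-2 = 7
m=3,k=3: even sum, acc = 7+9 = 16
m=3,k=4: odd sum, acc = 16-4 = 12
m=4,k=0: even sum, acc = 12+0 = 12
m=4,k=1: odd sum, acc = 12-1 = 11
m=4,k=2: even sum, acc = 11+8 = 19
m=4,k=3: odd sum, acc = 19-3 = 16
m=4,k=4: even sum, acc = 16+16 = 32
m=5,k=0: odd sum, acc = 32-0 = 32
m=5,k=1: even sum, acc = 32+5 = 37
m=5,k=2: odd sum, acc = 37-2 = 35
m=5,k=3: even sum, acc = 35+15 = 50
m=5,k=4: odd sum, acc = 50-4 = 46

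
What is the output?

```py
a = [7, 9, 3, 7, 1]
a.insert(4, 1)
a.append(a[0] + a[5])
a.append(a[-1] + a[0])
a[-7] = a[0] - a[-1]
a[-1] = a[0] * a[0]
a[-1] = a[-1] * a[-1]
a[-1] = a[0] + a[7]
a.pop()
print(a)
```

[7, -8, 3, 7, 1, 1, 8]

insert 1 at 4 → [7, 9, 3, 7, 1, 1]
append a[0]+a[5] = 7+1 = 8 → [7, 9, 3, 7, 1, 1, 8]
append a[-1]+a[0] = 8+7 = 15 → [7, 9, 3, 7, 1, 1, 8, 15]
a[-7] = a[0]-a[-1] = 7-15 = -8 → [7, -8, 3, 7, 1, 1, 8, 15]
a[-1] = a[0]*a[0] = 7*7 = 49 → [7, -8, 3, 7, 1, 1, 8, 49]
a[-1] = a[-1]*a[-1] = 49*49 = 2401 → [7, -8, 3, 7, 1, 1, 8, 2401]
a[-1] = a[0]+a[7] = 7+2401 = 2408 → [7, -8, 3, 7, 1, 1, 8, 2408]
pop() removes 2408 → [7, -8, 3, 7, 1, 1, 8]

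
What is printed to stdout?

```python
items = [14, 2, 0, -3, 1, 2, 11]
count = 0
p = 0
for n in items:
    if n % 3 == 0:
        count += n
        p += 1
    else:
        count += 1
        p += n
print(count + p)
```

34

n=14: not %3==0, count = 0+1 = 1; p=14
n=2: not %3==0, count = 1+1 = 2; p=16
n=0: %3==0, count = 2+0 = 2; p=17
n=-3: %3==0, count = 2+(-3) = -1; p=18
n=1: not %3==0, count = (-1)+1 = 0; p=19
n=2: not %3==0, count = 0+1 = 1; p=21
n=11: not %3==0, count = 1+1 = 2; p=32
count+p = 2+32 = 34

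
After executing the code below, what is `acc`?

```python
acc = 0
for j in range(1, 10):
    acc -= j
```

-45

j=1: acc = 0-1 = -1
j=2: acc = (-1)-2 = -3
j=3: acc = (-3)-3 = -6
j=4: acc = (-6)-4 = -10
j=5: acc = (-10)-5 = -15
j=6: acc = (-15)-6 = -21
j=7: acc = (-21)-7 = -28
j=8: acc = (-28)-8 = -36
j=9: acc = (-36)-9 = -45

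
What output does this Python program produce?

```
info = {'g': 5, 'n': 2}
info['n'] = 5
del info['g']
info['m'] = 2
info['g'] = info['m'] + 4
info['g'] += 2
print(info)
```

{'n': 5, 'm': 2, 'g': 8}

info['n'] = 5 → {'g': 5, 'n': 5}
del 'g' → {'n': 5}
info['m'] = 2 → {'n': 5, 'm': 2}
info['g'] = info['m']+4 = 6 → {'n': 5, 'm': 2, 'g': 6}
info['g'] = 6+2 = 8 → {'n': 5, 'm': 2, 'g': 8}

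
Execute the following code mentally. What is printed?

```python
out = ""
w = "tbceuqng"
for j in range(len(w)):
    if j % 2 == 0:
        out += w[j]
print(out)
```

tcun

j=0: add 't' → 't'
j=1: skip
j=2: add 'c' → 'tc'
j=3: skip
j=4: add 'u' → 'tcu'
j=5: skip
j=6: add 'n' → 'tcun'
j=7: skip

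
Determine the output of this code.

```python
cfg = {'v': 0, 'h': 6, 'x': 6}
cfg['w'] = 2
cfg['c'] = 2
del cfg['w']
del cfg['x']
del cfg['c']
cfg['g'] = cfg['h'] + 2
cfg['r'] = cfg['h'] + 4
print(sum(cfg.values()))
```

cfg['w'] = 2 → {'v': 0, 'h': 6, 'x': 6, 'w': 2}
cfg['c'] = 2 → {'v': 0, 'h': 6, 'x': 6, 'w': 2, 'c': 2}
del 'w' → {'v': 0, 'h': 6, 'x': 6, 'c': 2}
del 'x' → {'v': 0, 'h': 6, 'c': 2}
del 'c' → {'v': 0, 'h': 6}
cfg['g'] = cfg['h']+2 = 8 → {'v': 0, 'h': 6, 'g': 8}
cfg['r'] = cfg['h']+4 = 10 → {'v': 0, 'h': 6, 'g': 8, 'r': 10}
sum of values = 24

24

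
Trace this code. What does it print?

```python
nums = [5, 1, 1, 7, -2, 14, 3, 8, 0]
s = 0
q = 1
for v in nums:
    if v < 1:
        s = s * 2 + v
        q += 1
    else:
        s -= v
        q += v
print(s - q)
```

v=5: not <1, s = 0-5 = -5; q=6
v=1: not <1, s = (-5)-1 = -6; q=7
v=1: not <1, s = (-6)-1 = -7; q=8
v=7: not <1, s = (-7)-7 = -14; q=15
v=-2: <1, s = (-14)*2+(-2) = -30; q=16
v=14: not <1, s = (-30)-14 = -44; q=30
v=3: not <1, s = (-44)-3 = -47; q=33
v=8: not <1, s = (-47)-8 = -55; q=41
v=0: <1, s = (-55)*2+0 = -110; q=42
s-q = (-110)-42 = -152

-152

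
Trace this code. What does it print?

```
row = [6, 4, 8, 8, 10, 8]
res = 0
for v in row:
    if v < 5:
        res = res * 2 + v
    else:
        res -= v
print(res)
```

-42

v=6: not <5, res = 0-6 = -6
v=4: <5, res = (-6)*2+4 = -8
v=8: not <5, res = (-8)-8 = -16
v=8: not <5, res = (-16)-8 = -24
v=10: not <5, res = (-24)-10 = -34
v=8: not <5, res = (-34)-8 = -42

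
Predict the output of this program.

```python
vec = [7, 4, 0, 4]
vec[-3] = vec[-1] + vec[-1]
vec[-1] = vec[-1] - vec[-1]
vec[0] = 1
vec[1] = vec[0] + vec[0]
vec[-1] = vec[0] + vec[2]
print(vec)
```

[1, 2, 0, 1]

vec[-3] = vec[-1]+vec[-1] = 4+4 = 8 → [7, 8, 0, 4]
vec[-1] = vec[-1]-vec[-1] = 4-4 = 0 → [7, 8, 0, 0]
vec[0] = 1 → [1, 8, 0, 0]
vec[1] = vec[0]+vec[0] = 1+1 = 2 → [1, 2, 0, 0]
vec[-1] = vec[0]+vec[2] = 1+0 = 1 → [1, 2, 0, 1]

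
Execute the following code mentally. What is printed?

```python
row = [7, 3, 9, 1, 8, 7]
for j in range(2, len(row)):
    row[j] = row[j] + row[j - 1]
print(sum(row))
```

j=2: row[2] = 9+3 = 12 → [7, 3, 12, 1, 8, 7]
j=3: row[3] = 1+12 = 13 → [7, 3, 12, 13, 8, 7]
j=4: row[4] = 8+13 = 21 → [7, 3, 12, 13, 21, 7]
j=5: row[5] = 7+21 = 28 → [7, 3, 12, 13, 21, 28]
sum = 84

84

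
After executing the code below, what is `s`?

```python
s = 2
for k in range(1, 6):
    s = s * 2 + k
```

k=1: s = 2*2+1 = 5
k=2: s = 5*2+2 = 12
k=3: s = 12*2+3 = 27
k=4: s = 27*2+4 = 58
k=5: s = 58*2+5 = 121

121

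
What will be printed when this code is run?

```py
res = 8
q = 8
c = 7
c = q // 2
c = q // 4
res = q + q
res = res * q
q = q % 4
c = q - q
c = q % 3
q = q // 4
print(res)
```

c = 8//2 = 4
c = 8//4 = 2
res = 8+8 = 16
res = 16*8 = 128
q = 8%4 = 0
c = 0-0 = 0
c = 0%3 = 0
q = 0//4 = 0

128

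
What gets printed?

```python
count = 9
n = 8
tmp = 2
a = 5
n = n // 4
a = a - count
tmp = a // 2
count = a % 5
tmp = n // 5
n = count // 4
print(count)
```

1

n = 8//4 = 2
a = 5-9 = -4
tmp = (-4)//2 = -2
count = (-4)%5 = 1
tmp = 2//5 = 0
n = 1//4 = 0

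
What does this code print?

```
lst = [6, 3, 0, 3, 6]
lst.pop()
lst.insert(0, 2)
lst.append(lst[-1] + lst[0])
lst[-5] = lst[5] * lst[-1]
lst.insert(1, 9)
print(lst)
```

pop() removes 6 → [6, 3, 0, 3]
insert 2 at 0 → [2, 6, 3, 0, 3]
append lst[-1]+lst[0] = 3+2 = 5 → [2, 6, 3, 0, 3, 5]
lst[-5] = lst[5]*lst[-1] = 5*5 = 25 → [2, 25, 3, 0, 3, 5]
insert 9 at 1 → [2, 9, 25, 3, 0, 3, 5]

[2, 9, 25, 3, 0, 3, 5]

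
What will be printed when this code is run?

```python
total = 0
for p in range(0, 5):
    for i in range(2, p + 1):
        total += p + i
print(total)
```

p=2,i=2: total = 0+4 = 4
p=3,i=2: total = 4+5 = 9
p=3,i=3: total = 9+6 = 15
p=4,i=2: total = 15+6 = 21
p=4,i=3: total = 21+7 = 28
p=4,i=4: total = 28+8 = 36

36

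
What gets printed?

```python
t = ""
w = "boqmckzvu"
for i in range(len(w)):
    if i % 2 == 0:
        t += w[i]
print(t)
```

bqczu

i=0: add 'b' → 'b'
i=1: skip
i=2: add 'q' → 'bq'
i=3: skip
i=4: add 'c' → 'bqc'
i=5: skip
i=6: add 'z' → 'bqcz'
i=7: skip
i=8: add 'u' → 'bqczu'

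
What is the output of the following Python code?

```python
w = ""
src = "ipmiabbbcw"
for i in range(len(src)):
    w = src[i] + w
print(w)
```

i=0: prepend 'i' → 'i'
i=1: prepend 'p' → 'pi'
i=2: prepend 'm' → 'mpi'
i=3: prepend 'i' → 'impi'
i=4: prepend 'a' → 'aimpi'
i=5: prepend 'b' → 'baimpi'
i=6: prepend 'b' → 'bbaimpi'
i=7: prepend 'b' → 'bbbaimpi'
i=8: prepend 'c' → 'cbbbaimpi'
i=9: prepend 'w' → 'wcbbbaimpi'

wcbbbaimpi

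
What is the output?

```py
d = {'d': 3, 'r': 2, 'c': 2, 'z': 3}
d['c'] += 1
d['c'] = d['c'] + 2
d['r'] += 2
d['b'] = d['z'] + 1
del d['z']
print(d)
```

d['c'] = 2+1 = 3 → {'d': 3, 'r': 2, 'c': 3, 'z': 3}
d['c'] = d['c']+2 = 5 → {'d': 3, 'r': 2, 'c': 5, 'z': 3}
d['r'] = 2+2 = 4 → {'d': 3, 'r': 4, 'c': 5, 'z': 3}
d['b'] = d['z']+1 = 4 → {'d': 3, 'r': 4, 'c': 5, 'z': 3, 'b': 4}
del 'z' → {'d': 3, 'r': 4, 'c': 5, 'b': 4}

{'d': 3, 'r': 4, 'c': 5, 'b': 4}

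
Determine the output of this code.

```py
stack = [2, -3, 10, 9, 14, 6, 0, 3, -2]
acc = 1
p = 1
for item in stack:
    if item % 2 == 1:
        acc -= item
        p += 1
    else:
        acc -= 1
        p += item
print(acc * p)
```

item=2: not odd, acc = 1-1 = 0; p=3
item=-3: odd, acc = 0-(-3) = 3; p=4
item=10: not odd, acc = 3-1 = 2; p=14
item=9: odd, acc = 2-9 = -7; p=15
item=14: not odd, acc = (-7)-1 = -8; p=29
item=6: not odd, acc = (-8)-1 = -9; p=35
item=0: not odd, acc = (-9)-1 = -10; p=35
item=3: odd, acc = (-10)-3 = -13; p=36
item=-2: not odd, acc = (-13)-1 = -14; p=34
acc*p = (-14)*34 = -476

-476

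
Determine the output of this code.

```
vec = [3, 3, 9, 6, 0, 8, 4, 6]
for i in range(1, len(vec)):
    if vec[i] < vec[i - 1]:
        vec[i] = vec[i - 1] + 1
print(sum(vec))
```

i=1: 3>=3, unchanged → [3, 3, 9, 6, 0, 8, 4, 6]
i=2: 9>=3, unchanged → [3, 3, 9, 6, 0, 8, 4, 6]
i=3: 6<9, vec[3] = 9+1 = 10 → [3, 3, 9, 10, 0, 8, 4, 6]
i=4: 0<10, vec[4] = 10+1 = 11 → [3, 3, 9, 10, 11, 8, 4, 6]
i=5: 8<11, vec[5] = 11+1 = 12 → [3, 3, 9, 10, 11, 12, 4, 6]
i=6: 4<12, vec[6] = 12+1 = 13 → [3, 3, 9, 10, 11, 12, 13, 6]
i=7: 6<13, vec[7] = 13+1 = 14 → [3, 3, 9, 10, 11, 12, 13, 14]
sum = 75

75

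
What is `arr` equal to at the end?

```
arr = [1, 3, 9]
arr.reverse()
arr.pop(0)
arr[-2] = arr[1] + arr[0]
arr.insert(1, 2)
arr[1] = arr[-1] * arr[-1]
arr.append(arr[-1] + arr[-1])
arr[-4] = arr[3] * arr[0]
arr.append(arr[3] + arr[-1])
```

[8, 1, 1, 2, 4]

reverse → [9, 3, 1]
pop(0) removes 9 → [3, 1]
arr[-2] = arr[1]+arr[0] = 1+3 = 4 → [4, 1]
insert 2 at 1 → [4, 2, 1]
arr[1] = arr[-1]*arr[-1] = 1*1 = 1 → [4, 1, 1]
append arr[-1]+arr[-1] = 1+1 = 2 → [4, 1, 1, 2]
arr[-4] = arr[3]*arr[0] = 2*4 = 8 → [8, 1, 1, 2]
append arr[3]+arr[-1] = 2+2 = 4 → [8, 1, 1, 2, 4]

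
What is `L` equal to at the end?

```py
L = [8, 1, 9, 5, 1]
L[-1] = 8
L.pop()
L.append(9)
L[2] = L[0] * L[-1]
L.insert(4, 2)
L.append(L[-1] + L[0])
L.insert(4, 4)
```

L[-1] = 8 → [8, 1, 9, 5, 8]
pop() removes 8 → [8, 1, 9, 5]
append 9 → [8, 1, 9, 5, 9]
L[2] = L[0]*L[-1] = 8*9 = 72 → [8, 1, 72, 5, 9]
insert 2 at 4 → [8, 1, 72, 5, 2, 9]
append L[-1]+L[0] = 9+8 = 17 → [8, 1, 72, 5, 2, 9, 17]
insert 4 at 4 → [8, 1, 72, 5, 4, 2, 9, 17]

[8, 1, 72, 5, 4, 2, 9, 17]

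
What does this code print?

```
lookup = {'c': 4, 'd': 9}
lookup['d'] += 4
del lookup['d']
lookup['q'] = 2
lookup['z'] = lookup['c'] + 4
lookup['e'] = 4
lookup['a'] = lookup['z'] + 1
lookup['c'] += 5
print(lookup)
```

lookup['d'] = 9+4 = 13 → {'c': 4, 'd': 13}
del 'd' → {'c': 4}
lookup['q'] = 2 → {'c': 4, 'q': 2}
lookup['z'] = lookup['c']+4 = 8 → {'c': 4, 'q': 2, 'z': 8}
lookup['e'] = 4 → {'c': 4, 'q': 2, 'z': 8, 'e': 4}
lookup['a'] = lookup['z']+1 = 9 → {'c': 4, 'q': 2, 'z': 8, 'e': 4, 'a': 9}
lookup['c'] = 4+5 = 9 → {'c': 9, 'q': 2, 'z': 8, 'e': 4, 'a': 9}

{'c': 9, 'q': 2, 'z': 8, 'e': 4, 'a': 9}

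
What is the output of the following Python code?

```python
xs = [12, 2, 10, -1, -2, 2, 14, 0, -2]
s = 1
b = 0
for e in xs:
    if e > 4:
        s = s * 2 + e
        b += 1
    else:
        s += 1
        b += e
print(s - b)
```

100

e=12: >4, s = 1*2+12 = 14; b=1
e=2: not >4, s = 14+1 = 15; b=3
e=10: >4, s = 15*2+10 = 40; b=4
e=-1: not >4, s = 40+1 = 41; b=3
e=-2: not >4, s = 41+1 = 42; b=1
e=2: not >4, s = 42+1 = 43; b=3
e=14: >4, s = 43*2+14 = 100; b=4
e=0: not >4, s = 100+1 = 101; b=4
e=-2: not >4, s = 101+1 = 102; b=2
s-b = 102-2 = 100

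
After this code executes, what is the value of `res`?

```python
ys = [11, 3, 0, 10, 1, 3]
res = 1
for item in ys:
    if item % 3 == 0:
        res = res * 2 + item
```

item=11: not %3==0
item=3: %3==0, res = 1*2+3 = 5
item=0: %3==0, res = 5*2+0 = 10
item=10: not %3==0
item=1: not %3==0
item=3: %3==0, res = 10*2+3 = 23

23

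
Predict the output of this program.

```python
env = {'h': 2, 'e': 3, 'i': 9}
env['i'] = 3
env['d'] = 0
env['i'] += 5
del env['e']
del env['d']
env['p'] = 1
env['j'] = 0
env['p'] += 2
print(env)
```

{'h': 2, 'i': 8, 'p': 3, 'j': 0}

env['i'] = 3 → {'h': 2, 'e': 3, 'i': 3}
env['d'] = 0 → {'h': 2, 'e': 3, 'i': 3, 'd': 0}
env['i'] = 3+5 = 8 → {'h': 2, 'e': 3, 'i': 8, 'd': 0}
del 'e' → {'h': 2, 'i': 8, 'd': 0}
del 'd' → {'h': 2, 'i': 8}
env['p'] = 1 → {'h': 2, 'i': 8, 'p': 1}
env['j'] = 0 → {'h': 2, 'i': 8, 'p': 1, 'j': 0}
env['p'] = 1+2 = 3 → {'h': 2, 'i': 8, 'p': 3, 'j': 0}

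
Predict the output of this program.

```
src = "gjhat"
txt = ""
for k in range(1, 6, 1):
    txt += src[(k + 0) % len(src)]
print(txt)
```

jhatg

k=1: add src[1]='j' → 'j'
k=2: add src[2]='h' → 'jh'
k=3: add src[3]='a' → 'jha'
k=4: add src[4]='t' → 'jhat'
k=5: add src[0]='g' → 'jhatg'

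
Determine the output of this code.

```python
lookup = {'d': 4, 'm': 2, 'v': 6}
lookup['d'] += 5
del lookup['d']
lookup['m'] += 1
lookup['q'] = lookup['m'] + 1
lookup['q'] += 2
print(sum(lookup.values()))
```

15

lookup['d'] = 4+5 = 9 → {'d': 9, 'm': 2, 'v': 6}
del 'd' → {'m': 2, 'v': 6}
lookup['m'] = 2+1 = 3 → {'m': 3, 'v': 6}
lookup['q'] = lookup['m']+1 = 4 → {'m': 3, 'v': 6, 'q': 4}
lookup['q'] = 4+2 = 6 → {'m': 3, 'v': 6, 'q': 6}
sum of values = 15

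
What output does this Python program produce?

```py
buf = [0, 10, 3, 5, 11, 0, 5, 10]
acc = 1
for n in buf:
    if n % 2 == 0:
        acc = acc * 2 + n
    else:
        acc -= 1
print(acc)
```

52

n=0: even, acc = 1*2+0 = 2
n=10: even, acc = 2*2+10 = 14
n=3: not even, acc = 14-1 = 13
n=5: not even, acc = 13-1 = 12
n=11: not even, acc = 12-1 = 11
n=0: even, acc = 11*2+0 = 22
n=5: not even, acc = 22-1 = 21
n=10: even, acc = 21*2+10 = 52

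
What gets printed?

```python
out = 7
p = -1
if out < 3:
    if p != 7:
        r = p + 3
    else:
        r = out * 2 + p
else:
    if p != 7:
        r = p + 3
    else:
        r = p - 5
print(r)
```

2

out=7, p=-1
out < 3 is False; p != 7 is True
→ r = p + 3 = 2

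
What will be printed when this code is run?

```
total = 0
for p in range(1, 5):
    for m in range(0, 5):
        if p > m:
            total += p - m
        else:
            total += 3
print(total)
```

50

p=1,m=0: 1>0, total = 0+1 = 1
p=1,m=1: not 1>1, total = 1+3 = 4
p=1,m=2: not 1>2, total = 4+3 = 7
p=1,m=3: not 1>3, total = 7+3 = 10
p=1,m=4: not 1>4, total = 10+3 = 13
p=2,m=0: 2>0, total = 13+2 = 15
p=2,m=1: 2>1, total = 15+1 = 16
p=2,m=2: not 2>2, total = 16+3 = 19
p=2,m=3: not 2>3, total = 19+3 = 22
p=2,m=4: not 2>4, total = 22+3 = 25
p=3,m=0: 3>0, total = 25+3 = 28
p=3,m=1: 3>1, total = 28+2 = 30
p=3,m=2: 3>2, total = 30+1 = 31
p=3,m=3: not 3>3, total = 31+3 = 34
p=3,m=4: not 3>4, total = 34+3 = 37
p=4,m=0: 4>0, total = 37+4 = 41
p=4,m=1: 4>1, total = 41+3 = 44
p=4,m=2: 4>2, total = 44+2 = 46
p=4,m=3: 4>3, total = 46+1 = 47
p=4,m=4: not 4>4, total = 47+3 = 50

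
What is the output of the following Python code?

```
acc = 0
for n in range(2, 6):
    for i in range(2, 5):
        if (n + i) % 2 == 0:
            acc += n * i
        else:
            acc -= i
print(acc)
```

n=2,i=2: even sum, acc = 0+4 = 4
n=2,i=3: odd sum, acc = 4-3 = 1
n=2,i=4: even sum, acc = 1+8 = 9
n=3,i=2: odd sum, acc = 9-2 = 7
n=3,i=3: even sum, acc = 7+9 = 16
n=3,i=4: odd sum, acc = 16-4 = 12
n=4,i=2: even sum, acc = 12+8 = 20
n=4,i=3: odd sum, acc = 20-3 = 17
n=4,i=4: even sum, acc = 17+16 = 33
n=5,i=2: odd sum, acc = 33-2 = 31
n=5,i=3: even sum, acc = 31+15 = 46
n=5,i=4: odd sum, acc = 46-4 = 42

42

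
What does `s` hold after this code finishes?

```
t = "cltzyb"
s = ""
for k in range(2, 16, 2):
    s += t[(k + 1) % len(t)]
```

k=2: add t[3]='z' → 'z'
k=4: add t[5]='b' → 'zb'
k=6: add t[1]='l' → 'zbl'
k=8: add t[3]='z' → 'zblz'
k=10: add t[5]='b' → 'zblzb'
k=12: add t[1]='l' → 'zblzbl'
k=14: add t[3]='z' → 'zblzblz'

'zblzblz'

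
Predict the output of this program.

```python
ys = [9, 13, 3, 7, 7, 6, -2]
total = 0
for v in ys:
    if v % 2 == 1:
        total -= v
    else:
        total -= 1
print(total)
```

-41

v=9: odd, total = 0-9 = -9
v=13: odd, total = (-9)-13 = -22
v=3: odd, total = (-22)-3 = -25
v=7: odd, total = (-25)-7 = -32
v=7: odd, total = (-32)-7 = -39
v=6: not odd, total = (-39)-1 = -40
v=-2: not odd, total = (-40)-1 = -41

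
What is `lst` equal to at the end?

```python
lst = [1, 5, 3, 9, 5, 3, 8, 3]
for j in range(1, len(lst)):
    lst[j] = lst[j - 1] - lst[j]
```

[1, -4, -7, -16, -21, -24, -32, -35]

j=1: lst[1] = 1-5 = -4 → [1, -4, 3, 9, 5, 3, 8, 3]
j=2: lst[2] = (-4)-3 = -7 → [1, -4, -7, 9, 5, 3, 8, 3]
j=3: lst[3] = (-7)-9 = -16 → [1, -4, -7, -16, 5, 3, 8, 3]
j=4: lst[4] = (-16)-5 = -21 → [1, -4, -7, -16, -21, 3, 8, 3]
j=5: lst[5] = (-21)-3 = -24 → [1, -4, -7, -16, -21, -24, 8, 3]
j=6: lst[6] = (-24)-8 = -32 → [1, -4, -7, -16, -21, -24, -32, 3]
j=7: lst[7] = (-32)-3 = -35 → [1, -4, -7, -16, -21, -24, -32, -35]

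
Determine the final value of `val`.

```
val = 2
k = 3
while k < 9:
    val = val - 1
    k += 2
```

-1

k=3: val = 2-1 = 1
k=5: val = 1-1 = 0
k=7: val = 0-1 = -1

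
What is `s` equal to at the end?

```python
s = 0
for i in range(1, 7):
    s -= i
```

-21

i=1: s = 0-1 = -1
i=2: s = (-1)-2 = -3
i=3: s = (-3)-3 = -6
i=4: s = (-6)-4 = -10
i=5: s = (-10)-5 = -15
i=6: s = (-15)-6 = -21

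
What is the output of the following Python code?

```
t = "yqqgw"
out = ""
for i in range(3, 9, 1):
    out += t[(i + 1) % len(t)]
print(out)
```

i=3: add t[4]='w' → 'w'
i=4: add t[0]='y' → 'wy'
i=5: add t[1]='q' → 'wyq'
i=6: add t[2]='q' → 'wyqq'
i=7: add t[3]='g' → 'wyqqg'
i=8: add t[4]='w' → 'wyqqgw'

wyqqgw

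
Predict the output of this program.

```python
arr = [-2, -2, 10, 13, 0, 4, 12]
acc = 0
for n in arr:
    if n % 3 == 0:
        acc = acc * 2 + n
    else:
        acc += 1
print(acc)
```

n=-2: not %3==0, acc = 0+1 = 1
n=-2: not %3==0, acc = 1+1 = 2
n=10: not %3==0, acc = 2+1 = 3
n=13: not %3==0, acc = 3+1 = 4
n=0: %3==0, acc = 4*2+0 = 8
n=4: not %3==0, acc = 8+1 = 9
n=12: %3==0, acc = 9*2+12 = 30

30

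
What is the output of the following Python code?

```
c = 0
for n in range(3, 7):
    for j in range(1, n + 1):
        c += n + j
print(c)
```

138

n=3,j=1: c = 0+4 = 4
n=3,j=2: c = 4+5 = 9
n=3,j=3: c = 9+6 = 15
n=4,j=1: c = 15+5 = 20
n=4,j=2: c = 20+6 = 26
n=4,j=3: c = 26+7 = 33
n=4,j=4: c = 33+8 = 41
n=5,j=1: c = 41+6 = 47
n=5,j=2: c = 47+7 = 54
n=5,j=3: c = 54+8 = 62
n=5,j=4: c = 62+9 = 71
n=5,j=5: c = 71+10 = 81
n=6,j=1: c = 81+7 = 88
n=6,j=2: c = 88+8 = 96
n=6,j=3: c = 96+9 = 105
n=6,j=4: c = 105+10 = 115
n=6,j=5: c = 115+11 = 126
n=6,j=6: c = 126+12 = 138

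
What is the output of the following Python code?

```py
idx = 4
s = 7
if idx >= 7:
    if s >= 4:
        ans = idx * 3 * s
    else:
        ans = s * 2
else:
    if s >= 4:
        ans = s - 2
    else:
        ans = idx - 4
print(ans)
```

5

idx=4, s=7
idx >= 7 is False; s >= 4 is True
→ ans = s - 2 = 5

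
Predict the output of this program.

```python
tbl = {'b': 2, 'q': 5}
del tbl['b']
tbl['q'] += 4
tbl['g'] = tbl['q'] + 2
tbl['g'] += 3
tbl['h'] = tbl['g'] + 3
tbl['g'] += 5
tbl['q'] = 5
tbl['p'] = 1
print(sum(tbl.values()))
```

del 'b' → {'q': 5}
tbl['q'] = 5+4 = 9 → {'q': 9}
tbl['g'] = tbl['q']+2 = 11 → {'q': 9, 'g': 11}
tbl['g'] = 11+3 = 14 → {'q': 9, 'g': 14}
tbl['h'] = tbl['g']+3 = 17 → {'q': 9, 'g': 14, 'h': 17}
tbl['g'] = 14+5 = 19 → {'q': 9, 'g': 19, 'h': 17}
tbl['q'] = 5 → {'q': 5, 'g': 19, 'h': 17}
tbl['p'] = 1 → {'q': 5, 'g': 19, 'h': 17, 'p': 1}
sum of values = 42

42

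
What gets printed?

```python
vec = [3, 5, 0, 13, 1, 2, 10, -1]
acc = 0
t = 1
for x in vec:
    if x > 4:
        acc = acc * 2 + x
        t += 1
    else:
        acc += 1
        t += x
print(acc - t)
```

x=3: not >4, acc = 0+1 = 1; t=4
x=5: >4, acc = 1*2+5 = 7; t=5
x=0: not >4, acc = 7+1 = 8; t=5
x=13: >4, acc = 8*2+13 = 29; t=6
x=1: not >4, acc = 29+1 = 30; t=7
x=2: not >4, acc = 30+1 = 31; t=9
x=10: >4, acc = 31*2+10 = 72; t=10
x=-1: not >4, acc = 72+1 = 73; t=9
acc-t = 73-9 = 64

64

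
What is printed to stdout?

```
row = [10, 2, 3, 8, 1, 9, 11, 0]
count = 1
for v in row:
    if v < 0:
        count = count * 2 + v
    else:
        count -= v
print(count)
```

v=10: not <0, count = 1-10 = -9
v=2: not <0, count = (-9)-2 = -11
v=3: not <0, count = (-11)-3 = -14
v=8: not <0, count = (-14)-8 = -22
v=1: not <0, count = (-22)-1 = -23
v=9: not <0, count = (-23)-9 = -32
v=11: not <0, count = (-32)-11 = -43
v=0: not <0, count = (-43)-0 = -43

-43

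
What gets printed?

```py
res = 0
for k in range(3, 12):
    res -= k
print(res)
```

k=3: res = 0-3 = -3
k=4: res = (-3)-4 = -7
k=5: res = (-7)-5 = -12
k=6: res = (-12)-6 = -18
k=7: res = (-18)-7 = -25
k=8: res = (-25)-8 = -33
k=9: res = (-33)-9 = -42
k=10: res = (-42)-10 = -52
k=11: res = (-52)-11 = -63

-63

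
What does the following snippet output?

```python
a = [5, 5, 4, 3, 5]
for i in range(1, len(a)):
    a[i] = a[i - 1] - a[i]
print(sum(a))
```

-18

i=1: a[1] = 5-5 = 0 → [5, 0, 4, 3, 5]
i=2: a[2] = 0-4 = -4 → [5, 0, -4, 3, 5]
i=3: a[3] = (-4)-3 = -7 → [5, 0, -4, -7, 5]
i=4: a[4] = (-7)-5 = -12 → [5, 0, -4, -7, -12]
sum = -18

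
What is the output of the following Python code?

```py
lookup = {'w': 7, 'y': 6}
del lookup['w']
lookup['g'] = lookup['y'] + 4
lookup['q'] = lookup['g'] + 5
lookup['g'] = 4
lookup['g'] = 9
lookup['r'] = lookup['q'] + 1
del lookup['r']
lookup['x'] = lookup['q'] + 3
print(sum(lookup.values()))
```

48

del 'w' → {'y': 6}
lookup['g'] = lookup['y']+4 = 10 → {'y': 6, 'g': 10}
lookup['q'] = lookup['g']+5 = 15 → {'y': 6, 'g': 10, 'q': 15}
lookup['g'] = 4 → {'y': 6, 'g': 4, 'q': 15}
lookup['g'] = 9 → {'y': 6, 'g': 9, 'q': 15}
lookup['r'] = lookup['q']+1 = 16 → {'y': 6, 'g': 9, 'q': 15, 'r': 16}
del 'r' → {'y': 6, 'g': 9, 'q': 15}
lookup['x'] = lookup['q']+3 = 18 → {'y': 6, 'g': 9, 'q': 15, 'x': 18}
sum of values = 48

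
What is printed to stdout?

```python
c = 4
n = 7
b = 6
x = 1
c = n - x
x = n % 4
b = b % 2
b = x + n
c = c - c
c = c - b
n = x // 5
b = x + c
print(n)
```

c = 7-1 = 6
x = 7%4 = 3
b = 6%2 = 0
b = 3+7 = 10
c = 6-6 = 0
c = 0-10 = -10
n = 3//5 = 0
b = 3+(-10) = -7

0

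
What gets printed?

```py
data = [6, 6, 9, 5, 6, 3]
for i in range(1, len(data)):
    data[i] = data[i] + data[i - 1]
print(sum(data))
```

132

i=1: data[1] = 6+6 = 12 → [6, 12, 9, 5, 6, 3]
i=2: data[2] = 9+12 = 21 → [6, 12, 21, 5, 6, 3]
i=3: data[3] = 5+21 = 26 → [6, 12, 21, 26, 6, 3]
i=4: data[4] = 6+26 = 32 → [6, 12, 21, 26, 32, 3]
i=5: data[5] = 3+32 = 35 → [6, 12, 21, 26, 32, 35]
sum = 132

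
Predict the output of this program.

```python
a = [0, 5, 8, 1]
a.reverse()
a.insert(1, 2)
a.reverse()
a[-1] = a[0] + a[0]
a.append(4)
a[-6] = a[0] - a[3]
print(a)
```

[-2, 5, 8, 2, 0, 4]

reverse → [1, 8, 5, 0]
insert 2 at 1 → [1, 2, 8, 5, 0]
reverse → [0, 5, 8, 2, 1]
a[-1] = a[0]+a[0] = 0+0 = 0 → [0, 5, 8, 2, 0]
append 4 → [0, 5, 8, 2, 0, 4]
a[-6] = a[0]-a[3] = 0-2 = -2 → [-2, 5, 8, 2, 0, 4]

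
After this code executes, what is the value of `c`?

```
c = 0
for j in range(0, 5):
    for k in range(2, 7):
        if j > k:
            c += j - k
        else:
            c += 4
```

92

j=0,k=2: not 0>2, c = 0+4 = 4
j=0,k=3: not 0>3, c = 4+4 = 8
j=0,k=4: not 0>4, c = 8+4 = 12
j=0,k=5: not 0>5, c = 12+4 = 16
j=0,k=6: not 0>6, c = 16+4 = 20
j=1,k=2: not 1>2, c = 20+4 = 24
j=1,k=3: not 1>3, c = 24+4 = 28
j=1,k=4: not 1>4, c = 28+4 = 32
j=1,k=5: not 1>5, c = 32+4 = 36
j=1,k=6: not 1>6, c = 36+4 = 40
j=2,k=2: not 2>2, c = 40+4 = 44
j=2,k=3: not 2>3, c = 44+4 = 48
j=2,k=4: not 2>4, c = 48+4 = 52
j=2,k=5: not 2>5, c = 52+4 = 56
j=2,k=6: not 2>6, c = 56+4 = 60
j=3,k=2: 3>2, c = 60+1 = 61
j=3,k=3: not 3>3, c = 61+4 = 65
j=3,k=4: not 3>4, c = 65+4 = 69
j=3,k=5: not 3>5, c = 69+4 = 73
j=3,k=6: not 3>6, c = 73+4 = 77
j=4,k=2: 4>2, c = 77+2 = 79
j=4,k=3: 4>3, c = 79+1 = 80
j=4,k=4: not 4>4, c = 80+4 = 84
j=4,k=5: not 4>5, c = 84+4 = 88
j=4,k=6: not 4>6, c = 88+4 = 92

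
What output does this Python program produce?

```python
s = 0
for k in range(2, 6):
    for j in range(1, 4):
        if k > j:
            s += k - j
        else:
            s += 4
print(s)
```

31

k=2,j=1: 2>1, s = 0+1 = 1
k=2,j=2: not 2>2, s = 1+4 = 5
k=2,j=3: not 2>3, s = 5+4 = 9
k=3,j=1: 3>1, s = 9+2 = 11
k=3,j=2: 3>2, s = 11+1 = 12
k=3,j=3: not 3>3, s = 12+4 = 16
k=4,j=1: 4>1, s = 16+3 = 19
k=4,j=2: 4>2, s = 19+2 = 21
k=4,j=3: 4>3, s = 21+1 = 22
k=5,j=1: 5>1, s = 22+4 = 26
k=5,j=2: 5>2, s = 26+3 = 29
k=5,j=3: 5>3, s = 29+2 = 31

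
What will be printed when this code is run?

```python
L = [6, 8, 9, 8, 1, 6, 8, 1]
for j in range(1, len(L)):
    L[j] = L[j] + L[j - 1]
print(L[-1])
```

47

j=1: L[1] = 8+6 = 14 → [6, 14, 9, 8, 1, 6, 8, 1]
j=2: L[2] = 9+14 = 23 → [6, 14, 23, 8, 1, 6, 8, 1]
j=3: L[3] = 8+23 = 31 → [6, 14, 23, 31, 1, 6, 8, 1]
j=4: L[4] = 1+31 = 32 → [6, 14, 23, 31, 32, 6, 8, 1]
j=5: L[5] = 6+32 = 38 → [6, 14, 23, 31, 32, 38, 8, 1]
j=6: L[6] = 8+38 = 46 → [6, 14, 23, 31, 32, 38, 46, 1]
j=7: L[7] = 1+46 = 47 → [6, 14, 23, 31, 32, 38, 46, 47]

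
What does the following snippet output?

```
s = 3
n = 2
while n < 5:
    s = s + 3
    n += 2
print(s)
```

9

n=2: s = 3+3 = 6
n=4: s = 6+3 = 9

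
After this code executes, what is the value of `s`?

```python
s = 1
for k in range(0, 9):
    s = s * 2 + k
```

k=0: s = 1*2+0 = 2
k=1: s = 2*2+1 = 5
k=2: s = 5*2+2 = 12
k=3: s = 12*2+3 = 27
k=4: s = 27*2+4 = 58
k=5: s = 58*2+5 = 121
k=6: s = 121*2+6 = 248
k=7: s = 248*2+7 = 503
k=8: s = 503*2+8 = 1014

1014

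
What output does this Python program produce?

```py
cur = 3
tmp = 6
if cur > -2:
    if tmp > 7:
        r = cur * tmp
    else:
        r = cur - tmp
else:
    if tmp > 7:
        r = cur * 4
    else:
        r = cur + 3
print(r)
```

cur=3, tmp=6
cur > -2 is True; tmp > 7 is False
→ r = cur - tmp = -3

-3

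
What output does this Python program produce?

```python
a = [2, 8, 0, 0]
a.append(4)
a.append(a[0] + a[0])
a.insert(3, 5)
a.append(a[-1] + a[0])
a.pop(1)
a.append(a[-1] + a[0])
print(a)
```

append 4 → [2, 8, 0, 0, 4]
append a[0]+a[0] = 2+2 = 4 → [2, 8, 0, 0, 4, 4]
insert 5 at 3 → [2, 8, 0, 5, 0, 4, 4]
append a[-1]+a[0] = 4+2 = 6 → [2, 8, 0, 5, 0, 4, 4, 6]
pop(1) removes 8 → [2, 0, 5, 0, 4, 4, 6]
append a[-1]+a[0] = 6+2 = 8 → [2, 0, 5, 0, 4, 4, 6, 8]

[2, 0, 5, 0, 4, 4, 6, 8]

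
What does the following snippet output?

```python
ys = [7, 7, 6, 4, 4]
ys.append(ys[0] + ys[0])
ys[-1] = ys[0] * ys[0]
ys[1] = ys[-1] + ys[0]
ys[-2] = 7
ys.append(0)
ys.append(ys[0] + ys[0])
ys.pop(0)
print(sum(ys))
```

append ys[0]+ys[0] = 7+7 = 14 → [7, 7, 6, 4, 4, 14]
ys[-1] = ys[0]*ys[0] = 7*7 = 49 → [7, 7, 6, 4, 4, 49]
ys[1] = ys[-1]+ys[0] = 49+7 = 56 → [7, 56, 6, 4, 4, 49]
ys[-2] = 7 → [7, 56, 6, 4, 7, 49]
append 0 → [7, 56, 6, 4, 7, 49, 0]
append ys[0]+ys[0] = 7+7 = 14 → [7, 56, 6, 4, 7, 49, 0, 14]
pop(0) removes 7 → [56, 6, 4, 7, 49, 0, 14]
sum = 136

136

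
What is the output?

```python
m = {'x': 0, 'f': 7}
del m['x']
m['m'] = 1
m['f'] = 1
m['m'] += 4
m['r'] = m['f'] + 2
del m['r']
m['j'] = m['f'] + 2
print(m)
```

{'f': 1, 'm': 5, 'j': 3}

del 'x' → {'f': 7}
m['m'] = 1 → {'f': 7, 'm': 1}
m['f'] = 1 → {'f': 1, 'm': 1}
m['m'] = 1+4 = 5 → {'f': 1, 'm': 5}
m['r'] = m['f']+2 = 3 → {'f': 1, 'm': 5, 'r': 3}
del 'r' → {'f': 1, 'm': 5}
m['j'] = m['f']+2 = 3 → {'f': 1, 'm': 5, 'j': 3}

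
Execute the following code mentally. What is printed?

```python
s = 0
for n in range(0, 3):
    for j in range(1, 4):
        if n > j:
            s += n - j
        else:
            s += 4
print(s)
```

n=0,j=1: not 0>1, s = 0+4 = 4
n=0,j=2: not 0>2, s = 4+4 = 8
n=0,j=3: not 0>3, s = 8+4 = 12
n=1,j=1: not 1>1, s = 12+4 = 16
n=1,j=2: not 1>2, s = 16+4 = 20
n=1,j=3: not 1>3, s = 20+4 = 24
n=2,j=1: 2>1, s = 24+1 = 25
n=2,j=2: not 2>2, s = 25+4 = 29
n=2,j=3: not 2>3, s = 29+4 = 33

33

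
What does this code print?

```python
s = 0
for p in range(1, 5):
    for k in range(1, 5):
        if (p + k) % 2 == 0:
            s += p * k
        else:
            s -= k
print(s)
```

32

p=1,k=1: even sum, s = 0+1 = 1
p=1,k=2: odd sum, s = 1-2 = -1
p=1,k=3: even sum, s = (-1)+3 = 2
p=1,k=4: odd sum, s = 2-4 = -2
p=2,k=1: odd sum, s = (-2)-1 = -3
p=2,k=2: even sum, s = (-3)+4 = 1
p=2,k=3: odd sum, s = 1-3 = -2
p=2,k=4: even sum, s = (-2)+8 = 6
p=3,k=1: even sum, s = 6+3 = 9
p=3,k=2: odd sum, s = 9-2 = 7
p=3,k=3: even sum, s = 7+9 = 16
p=3,k=4: odd sum, s = 16-4 = 12
p=4,k=1: odd sum, s = 12-1 = 11
p=4,k=2: even sum, s = 11+8 = 19
p=4,k=3: odd sum, s = 19-3 = 16
p=4,k=4: even sum, s = 16+16 = 32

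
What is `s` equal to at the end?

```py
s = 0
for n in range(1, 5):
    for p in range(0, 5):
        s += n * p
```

n=1,p=0: s = 0+0 = 0
n=1,p=1: s = 0+1 = 1
n=1,p=2: s = 1+2 = 3
n=1,p=3: s = 3+3 = 6
n=1,p=4: s = 6+4 = 10
n=2,p=0: s = 10+0 = 10
n=2,p=1: s = 10+2 = 12
n=2,p=2: s = 12+4 = 16
n=2,p=3: s = 16+6 = 22
n=2,p=4: s = 22+8 = 30
n=3,p=0: s = 30+0 = 30
n=3,p=1: s = 30+3 = 33
n=3,p=2: s = 33+6 = 39
n=3,p=3: s = 39+9 = 48
n=3,p=4: s = 48+12 = 60
n=4,p=0: s = 60+0 = 60
n=4,p=1: s = 60+4 = 64
n=4,p=2: s = 64+8 = 72
n=4,p=3: s = 72+12 = 84
n=4,p=4: s = 84+16 = 100

100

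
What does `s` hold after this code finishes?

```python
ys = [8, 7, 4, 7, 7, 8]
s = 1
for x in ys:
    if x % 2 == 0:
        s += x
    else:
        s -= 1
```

x=8: even, s = 1+8 = 9
x=7: not even, s = 9-1 = 8
x=4: even, s = 8+4 = 12
x=7: not even, s = 12-1 = 11
x=7: not even, s = 11-1 = 10
x=8: even, s = 10+8 = 18

18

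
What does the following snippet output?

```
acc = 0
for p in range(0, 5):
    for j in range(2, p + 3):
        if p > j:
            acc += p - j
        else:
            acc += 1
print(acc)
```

16

p=0,j=2: not 0>2, acc = 0+1 = 1
p=1,j=2: not 1>2, acc = 1+1 = 2
p=1,j=3: not 1>3, acc = 2+1 = 3
p=2,j=2: not 2>2, acc = 3+1 = 4
p=2,j=3: not 2>3, acc = 4+1 = 5
p=2,j=4: not 2>4, acc = 5+1 = 6
p=3,j=2: 3>2, acc = 6+1 = 7
p=3,j=3: not 3>3, acc = 7+1 = 8
p=3,j=4: not 3>4, acc = 8+1 = 9
p=3,j=5: not 3>5, acc = 9+1 = 10
p=4,j=2: 4>2, acc = 10+2 = 12
p=4,j=3: 4>3, acc = 12+1 = 13
p=4,j=4: not 4>4, acc = 13+1 = 14
p=4,j=5: not 4>5, acc = 14+1 = 15
p=4,j=6: not 4>6, acc = 15+1 = 16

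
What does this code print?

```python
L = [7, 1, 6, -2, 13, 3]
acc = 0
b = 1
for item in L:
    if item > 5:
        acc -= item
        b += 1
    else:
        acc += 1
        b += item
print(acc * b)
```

-138

item=7: >5, acc = 0-7 = -7; b=2
item=1: not >5, acc = (-7)+1 = -6; b=3
item=6: >5, acc = (-6)-6 = -12; b=4
item=-2: not >5, acc = (-12)+1 = -11; b=2
item=13: >5, acc = (-11)-13 = -24; b=3
item=3: not >5, acc = (-24)+1 = -23; b=6
acc*b = (-23)*6 = -138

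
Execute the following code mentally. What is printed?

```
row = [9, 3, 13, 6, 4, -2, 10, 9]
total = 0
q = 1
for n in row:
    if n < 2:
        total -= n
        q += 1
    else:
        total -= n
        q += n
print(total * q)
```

-2912

n=9: not <2, total = 0-9 = -9; q=10
n=3: not <2, total = (-9)-3 = -12; q=13
n=13: not <2, total = (-12)-13 = -25; q=26
n=6: not <2, total = (-25)-6 = -31; q=32
n=4: not <2, total = (-31)-4 = -35; q=36
n=-2: <2, total = (-35)-(-2) = -33; q=37
n=10: not <2, total = (-33)-10 = -43; q=47
n=9: not <2, total = (-43)-9 = -52; q=56
total*q = (-52)*56 = -2912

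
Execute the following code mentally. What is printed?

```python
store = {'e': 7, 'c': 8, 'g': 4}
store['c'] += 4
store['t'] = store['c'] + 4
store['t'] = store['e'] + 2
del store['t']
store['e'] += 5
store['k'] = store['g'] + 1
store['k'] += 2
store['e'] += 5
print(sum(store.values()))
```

store['c'] = 8+4 = 12 → {'e': 7, 'c': 12, 'g': 4}
store['t'] = store['c']+4 = 16 → {'e': 7, 'c': 12, 'g': 4, 't': 16}
store['t'] = store['e']+2 = 9 → {'e': 7, 'c': 12, 'g': 4, 't': 9}
del 't' → {'e': 7, 'c': 12, 'g': 4}
store['e'] = 7+5 = 12 → {'e': 12, 'c': 12, 'g': 4}
store['k'] = store['g']+1 = 5 → {'e': 12, 'c': 12, 'g': 4, 'k': 5}
store['k'] = 5+2 = 7 → {'e': 12, 'c': 12, 'g': 4, 'k': 7}
store['e'] = 12+5 = 17 → {'e': 17, 'c': 12, 'g': 4, 'k': 7}
sum of values = 40

40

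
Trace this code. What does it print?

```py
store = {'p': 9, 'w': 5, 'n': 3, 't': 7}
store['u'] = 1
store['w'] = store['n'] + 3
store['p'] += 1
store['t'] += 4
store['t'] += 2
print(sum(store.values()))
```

store['u'] = 1 → {'p': 9, 'w': 5, 'n': 3, 't': 7, 'u': 1}
store['w'] = store['n']+3 = 6 → {'p': 9, 'w': 6, 'n': 3, 't': 7, 'u': 1}
store['p'] = 9+1 = 10 → {'p': 10, 'w': 6, 'n': 3, 't': 7, 'u': 1}
store['t'] = 7+4 = 11 → {'p': 10, 'w': 6, 'n': 3, 't': 11, 'u': 1}
store['t'] = 11+2 = 13 → {'p': 10, 'w': 6, 'n': 3, 't': 13, 'u': 1}
sum of values = 33

33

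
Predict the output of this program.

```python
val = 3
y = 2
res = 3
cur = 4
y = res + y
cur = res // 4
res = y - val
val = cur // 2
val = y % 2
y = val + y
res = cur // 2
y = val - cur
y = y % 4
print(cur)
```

0

y = 3+2 = 5
cur = 3//4 = 0
res = 5-3 = 2
val = 0//2 = 0
val = 5%2 = 1
y = 1+5 = 6
res = 0//2 = 0
y = 1-0 = 1
y = 1%4 = 1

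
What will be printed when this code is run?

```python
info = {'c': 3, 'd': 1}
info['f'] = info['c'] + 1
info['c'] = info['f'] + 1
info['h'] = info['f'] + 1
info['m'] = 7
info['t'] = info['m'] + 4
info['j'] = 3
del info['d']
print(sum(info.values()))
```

info['f'] = info['c']+1 = 4 → {'c': 3, 'd': 1, 'f': 4}
info['c'] = info['f']+1 = 5 → {'c': 5, 'd': 1, 'f': 4}
info['h'] = info['f']+1 = 5 → {'c': 5, 'd': 1, 'f': 4, 'h': 5}
info['m'] = 7 → {'c': 5, 'd': 1, 'f': 4, 'h': 5, 'm': 7}
info['t'] = info['m']+4 = 11 → {'c': 5, 'd': 1, 'f': 4, 'h': 5, 'm': 7, 't': 11}
info['j'] = 3 → {'c': 5, 'd': 1, 'f': 4, 'h': 5, 'm': 7, 't': 11, 'j': 3}
del 'd' → {'c': 5, 'f': 4, 'h': 5, 'm': 7, 't': 11, 'j': 3}
sum of values = 35

35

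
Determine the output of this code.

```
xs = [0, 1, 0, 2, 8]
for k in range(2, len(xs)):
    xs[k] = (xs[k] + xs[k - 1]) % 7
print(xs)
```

[0, 1, 1, 3, 4]

k=2: xs[2] = (0+1)%7 = 1 → [0, 1, 1, 2, 8]
k=3: xs[3] = (2+1)%7 = 3 → [0, 1, 1, 3, 8]
k=4: xs[4] = (8+3)%7 = 4 → [0, 1, 1, 3, 4]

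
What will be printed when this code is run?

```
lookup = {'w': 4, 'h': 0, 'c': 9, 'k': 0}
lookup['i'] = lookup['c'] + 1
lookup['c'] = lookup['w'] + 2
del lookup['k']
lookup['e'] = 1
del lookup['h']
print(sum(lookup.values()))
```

lookup['i'] = lookup['c']+1 = 10 → {'w': 4, 'h': 0, 'c': 9, 'k': 0, 'i': 10}
lookup['c'] = lookup['w']+2 = 6 → {'w': 4, 'h': 0, 'c': 6, 'k': 0, 'i': 10}
del 'k' → {'w': 4, 'h': 0, 'c': 6, 'i': 10}
lookup['e'] = 1 → {'w': 4, 'h': 0, 'c': 6, 'i': 10, 'e': 1}
del 'h' → {'w': 4, 'c': 6, 'i': 10, 'e': 1}
sum of values = 21

21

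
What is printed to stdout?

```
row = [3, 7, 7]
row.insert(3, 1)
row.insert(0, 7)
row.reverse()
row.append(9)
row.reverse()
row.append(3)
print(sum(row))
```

insert 1 at 3 → [3, 7, 7, 1]
insert 7 at 0 → [7, 3, 7, 7, 1]
reverse → [1, 7, 7, 3, 7]
append 9 → [1, 7, 7, 3, 7, 9]
reverse → [9, 7, 3, 7, 7, 1]
append 3 → [9, 7, 3, 7, 7, 1, 3]
sum = 37

37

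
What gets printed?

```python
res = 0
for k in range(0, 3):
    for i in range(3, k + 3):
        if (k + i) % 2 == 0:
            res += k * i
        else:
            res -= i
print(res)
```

8

k=1,i=3: even sum, res = 0+3 = 3
k=2,i=3: odd sum, res = 3-3 = 0
k=2,i=4: even sum, res = 0+8 = 8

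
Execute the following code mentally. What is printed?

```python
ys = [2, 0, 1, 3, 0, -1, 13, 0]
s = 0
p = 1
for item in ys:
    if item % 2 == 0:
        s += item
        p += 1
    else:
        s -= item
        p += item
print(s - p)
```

item=2: even, s = 0+2 = 2; p=2
item=0: even, s = 2+0 = 2; p=3
item=1: not even, s = 2-1 = 1; p=4
item=3: not even, s = 1-3 = -2; p=7
item=0: even, s = (-2)+0 = -2; p=8
item=-1: not even, s = (-2)-(-1) = -1; p=7
item=13: not even, s = (-1)-13 = -14; p=20
item=0: even, s = (-14)+0 = -14; p=21
s-p = (-14)-21 = -35

-35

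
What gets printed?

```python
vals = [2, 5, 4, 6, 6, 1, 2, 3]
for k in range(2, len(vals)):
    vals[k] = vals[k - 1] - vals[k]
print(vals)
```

[2, 5, 1, -5, -11, -12, -14, -17]

k=2: vals[2] = 5-4 = 1 → [2, 5, 1, 6, 6, 1, 2, 3]
k=3: vals[3] = 1-6 = -5 → [2, 5, 1, -5, 6, 1, 2, 3]
k=4: vals[4] = (-5)-6 = -11 → [2, 5, 1, -5, -11, 1, 2, 3]
k=5: vals[5] = (-11)-1 = -12 → [2, 5, 1, -5, -11, -12, 2, 3]
k=6: vals[6] = (-12)-2 = -14 → [2, 5, 1, -5, -11, -12, -14, 3]
k=7: vals[7] = (-14)-3 = -17 → [2, 5, 1, -5, -11, -12, -14, -17]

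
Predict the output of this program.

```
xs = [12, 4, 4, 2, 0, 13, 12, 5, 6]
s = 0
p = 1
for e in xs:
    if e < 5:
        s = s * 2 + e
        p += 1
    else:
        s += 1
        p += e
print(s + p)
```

e=12: not <5, s = 0+1 = 1; p=13
e=4: <5, s = 1*2+4 = 6; p=14
e=4: <5, s = 6*2+4 = 16; p=15
e=2: <5, s = 16*2+2 = 34; p=16
e=0: <5, s = 34*2+0 = 68; p=17
e=13: not <5, s = 68+1 = 69; p=30
e=12: not <5, s = 69+1 = 70; p=42
e=5: not <5, s = 70+1 = 71; p=47
e=6: not <5, s = 71+1 = 72; p=53
s+p = 72+53 = 125

125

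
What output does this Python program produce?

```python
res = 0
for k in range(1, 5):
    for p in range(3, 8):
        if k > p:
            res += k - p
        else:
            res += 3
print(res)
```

k=1,p=3: not 1>3, res = 0+3 = 3
k=1,p=4: not 1>4, res = 3+3 = 6
k=1,p=5: not 1>5, res = 6+3 = 9
k=1,p=6: not 1>6, res = 9+3 = 12
k=1,p=7: not 1>7, res = 12+3 = 15
k=2,p=3: not 2>3, res = 15+3 = 18
k=2,p=4: not 2>4, res = 18+3 = 21
k=2,p=5: not 2>5, res = 21+3 = 24
k=2,p=6: not 2>6, res = 24+3 = 27
k=2,p=7: not 2>7, res = 27+3 = 30
k=3,p=3: not 3>3, res = 30+3 = 33
k=3,p=4: not 3>4, res = 33+3 = 36
k=3,p=5: not 3>5, res = 36+3 = 39
k=3,p=6: not 3>6, res = 39+3 = 42
k=3,p=7: not 3>7, res = 42+3 = 45
k=4,p=3: 4>3, res = 45+1 = 46
k=4,p=4: not 4>4, res = 46+3 = 49
k=4,p=5: not 4>5, res = 49+3 = 52
k=4,p=6: not 4>6, res = 52+3 = 55
k=4,p=7: not 4>7, res = 55+3 = 58

58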